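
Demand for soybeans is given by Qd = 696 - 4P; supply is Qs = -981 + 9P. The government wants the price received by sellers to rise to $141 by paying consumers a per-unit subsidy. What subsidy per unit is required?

Required subsidy s = $39 per unit

At a seller price of 141, quantity supplied is -981 + 9·141 = 288.
Buyers absorb 288 only when they pay Pb with 696 − 4·Pb = 288, i.e. Pb = 102.
s = Ps − Pb = 141 − 102 = 39.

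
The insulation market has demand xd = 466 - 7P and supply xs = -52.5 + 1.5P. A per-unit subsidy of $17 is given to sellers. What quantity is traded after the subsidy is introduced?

Pre-subsidy: 466 - 7P = -52.5 + 1.5P gives P* = 61, x* = 39.
With the subsidy, sellers receive Ps = Pb + 17 for each unit, where Pb is the price buyers pay.
Supply in terms of Pb becomes xs = -52.5 + 1.5(Pb + 17) = -27 + 1.5Pb. Setting this equal to demand: 466 - 7Pb = -27 + 1.5Pb, so Pb = 58.
Sellers receive Ps = 58 + 17 = 75; x' = 466 − 7·58 = 60.

x' = 60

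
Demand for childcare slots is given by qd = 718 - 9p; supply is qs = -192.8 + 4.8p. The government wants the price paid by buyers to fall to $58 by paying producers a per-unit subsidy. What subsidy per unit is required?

Required subsidy s = $23 per unit

At a buyer price of 58, quantity demanded is 718 − 9·58 = 196.
Sellers supply 196 only when they receive ps with -192.8 + 4.8·ps = 196, i.e. ps = 81.
s = ps − pb = 81 − 58 = 23.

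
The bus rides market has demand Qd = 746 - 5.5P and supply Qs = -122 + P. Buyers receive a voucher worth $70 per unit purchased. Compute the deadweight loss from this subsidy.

Deadweight loss = 26950/13

Pre-subsidy: 746 - 5.5P = -122 + P gives P* = 1736/13, Q* = 150/13.
With the rebate, buyers effectively pay Pb = Ps − 70, where Ps is the price sellers receive.
Demand in terms of Ps becomes Qd = 746 − 5.5(Ps − 70) = 1131 - 5.5Ps. Setting this equal to supply: 1131 - 5.5Ps = -122 + Ps, so Ps = 2506/13.
Buyers pay Pb = 2506/13 − 70 = 1596/13; Q' = -122 + 1·(2506/13) = 920/13.
The subsidy expands output by 920/13 − 150/13 = 770/13 past the efficient level; on those units the gap between marginal cost and willingness to pay runs from 0 up to 70.
DWL = ½ × 70 × 770/13 = 26950/13.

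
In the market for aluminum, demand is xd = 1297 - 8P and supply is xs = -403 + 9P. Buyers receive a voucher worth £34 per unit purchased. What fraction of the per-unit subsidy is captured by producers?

Pre-subsidy: 1297 - 8P = -403 + 9P gives P* = 100, x* = 497.
With the rebate, buyers effectively pay Pb = Ps − 34, where Ps is the price sellers receive.
Demand in terms of Ps becomes xd = 1297 − 8(Ps − 34) = 1569 - 8Ps. Setting this equal to supply: 1569 - 8Ps = -403 + 9Ps, so Ps = 116.
Buyers pay Pb = 116 − 34 = 82; x' = -403 + 9·116 = 641.
Buyers' price falls by P* − Pb = 100 − 82 = 18; sellers' price rises by Ps − P* = 116 − 100 = 16.
So producers capture 16/34 = 8/17 of each unit of subsidy.

Producer share = 8/17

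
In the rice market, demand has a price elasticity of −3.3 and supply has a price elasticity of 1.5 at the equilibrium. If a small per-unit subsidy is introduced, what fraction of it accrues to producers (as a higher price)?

Producer share = 0.6875

For a small subsidy around the equilibrium, the benefit split depends on the relative slopes, which at a point are proportional to the elasticities.
Buyer share = εs/(εs + |εd|) = 1.5/(1.5 + 3.3) = 0.3125; seller share = |εd|/(εs + |εd|) = 0.6875.
So producers capture 0.6875 of the subsidy.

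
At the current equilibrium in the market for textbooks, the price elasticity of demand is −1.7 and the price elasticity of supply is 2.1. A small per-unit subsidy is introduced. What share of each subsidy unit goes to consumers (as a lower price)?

For a small subsidy around the equilibrium, the benefit split depends on the relative slopes, which at a point are proportional to the elasticities.
Buyer share = εs/(εs + |εd|) = 2.1/(2.1 + 1.7) = 21/38; seller share = |εd|/(εs + |εd|) = 17/38.

Consumer share = 21/38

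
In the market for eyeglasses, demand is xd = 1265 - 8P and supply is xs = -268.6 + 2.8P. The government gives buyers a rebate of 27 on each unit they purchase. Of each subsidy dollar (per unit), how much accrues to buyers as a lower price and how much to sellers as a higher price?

Pre-subsidy: 1265 - 8P = -268.6 + 2.8P gives P* = 142, x* = 129.
With the rebate, buyers effectively pay Pb = Ps − 27, where Ps is the price sellers receive.
Demand in terms of Ps becomes xd = 1265 − 8(Ps − 27) = 1481 - 8Ps. Setting this equal to supply: 1481 - 8Ps = -268.6 + 2.8Ps, so Ps = 162.
Buyers pay Pb = 162 − 27 = 135; x' = -268.6 + 2.8·162 = 185.
Buyers' price falls by P* − Pb = 142 − 135 = 7; sellers' price rises by Ps − P* = 162 − 142 = 20.

Buyers gain 7 per unit; sellers gain 20 per unit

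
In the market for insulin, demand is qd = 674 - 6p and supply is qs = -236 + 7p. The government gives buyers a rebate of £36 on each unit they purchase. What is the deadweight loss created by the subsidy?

Pre-subsidy: 674 - 6p = -236 + 7p gives p* = 70, q* = 254.
With the rebate, buyers effectively pay pb = ps − 36, where ps is the price sellers receive.
Demand in terms of ps becomes qd = 674 − 6(ps − 36) = 890 - 6ps. Setting this equal to supply: 890 - 6ps = -236 + 7ps, so ps = 1126/13.
Buyers pay pb = 1126/13 − 36 = 658/13; q' = -236 + 7·(1126/13) = 4814/13.
The subsidy expands output by 4814/13 − 254 = 1512/13 past the efficient level; on those units the gap between marginal cost and willingness to pay runs from 0 up to 36.
DWL = ½ × 36 × 1512/13 = 27216/13.

Deadweight loss = 27216/13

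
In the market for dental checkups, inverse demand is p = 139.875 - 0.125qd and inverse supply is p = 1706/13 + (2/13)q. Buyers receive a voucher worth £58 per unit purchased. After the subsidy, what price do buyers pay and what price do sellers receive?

Buyers pay £110; sellers receive £168

Pre-subsidy: 139.875 - 0.125q = 1706/13 + (2/13)q gives q* = 31 and p* = 136.
With the rebate, buyers effectively pay pb = ps − 58, where ps is the price sellers receive.
On the curves, pb = 139.875 - 0.125q and ps = 1706/13 + (2/13)q; the wedge ps − pb = 58 gives 1706/13 + (2/13)q − (139.875 - 0.125q) = 58, so q' = 239.
Then pb = 139.875 − 0.125·239 = 110 and ps = 1706/13 + (2/13)·239 = 168.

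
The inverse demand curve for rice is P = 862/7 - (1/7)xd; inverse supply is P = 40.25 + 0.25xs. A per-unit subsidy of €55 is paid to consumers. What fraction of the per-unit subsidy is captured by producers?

Pre-subsidy: 862/7 - (1/7)x = 40.25 + 0.25x gives x* = 211 and P* = 93.
With the rebate, buyers effectively pay Pb = Ps − 55, where Ps is the price sellers receive.
On the curves, Pb = 862/7 - (1/7)x and Ps = 40.25 + 0.25x; the wedge Ps − Pb = 55 gives 40.25 + 0.25x − (862/7 - (1/7)x) = 55, so x' = 351.
Then Pb = 862/7 − (1/7)·351 = 73 and Ps = 40.25 + 0.25·351 = 128.
Buyers' price falls by P* − Pb = 93 − 73 = 20; sellers' price rises by Ps − P* = 128 − 93 = 35.
So producers capture 35/55 = 7/11 of each unit of subsidy.

Producer share = 7/11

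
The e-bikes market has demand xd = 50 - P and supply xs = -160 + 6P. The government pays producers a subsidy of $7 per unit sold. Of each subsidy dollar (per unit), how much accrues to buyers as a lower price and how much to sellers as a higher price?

Buyers gain $6 per unit; sellers gain $1 per unit

Pre-subsidy: 50 - P = -160 + 6P gives P* = 30, x* = 20.
With the subsidy, sellers receive Ps = Pb + 7 for each unit, where Pb is the price buyers pay.
Supply in terms of Pb becomes xs = -160 + 6(Pb + 7) = -118 + 6Pb. Setting this equal to demand: 50 - Pb = -118 + 6Pb, so Pb = 24.
Sellers receive Ps = 24 + 7 = 31; x' = 50 − 1·24 = 26.
Buyers' price falls by P* − Pb = 30 − 24 = 6; sellers' price rises by Ps − P* = 31 − 30 = 1.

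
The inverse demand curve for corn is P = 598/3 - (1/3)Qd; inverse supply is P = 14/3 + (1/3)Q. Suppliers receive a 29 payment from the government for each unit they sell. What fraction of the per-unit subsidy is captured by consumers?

Consumer share = 0.5

Pre-subsidy: 598/3 - (1/3)Q = 14/3 + (1/3)Q gives Q* = 292 and P* = 102.
With the subsidy, sellers receive Ps = Pb + 29 for each unit, where Pb is the price buyers pay.
On the curves, Pb = 598/3 - (1/3)Q and Ps = 14/3 + (1/3)Q; the wedge Ps − Pb = 29 gives 14/3 + (1/3)Q − (598/3 - (1/3)Q) = 29, so Q' = 335.5.
Then Pb = 598/3 − (1/3)·335.5 = 87.5 and Ps = 14/3 + (1/3)·335.5 = 116.5.
Buyers' price falls by P* − Pb = 102 − 87.5 = 14.5; sellers' price rises by Ps − P* = 116.5 − 102 = 14.5.
So consumers capture 14.5/29 = 0.5 of each unit of subsidy.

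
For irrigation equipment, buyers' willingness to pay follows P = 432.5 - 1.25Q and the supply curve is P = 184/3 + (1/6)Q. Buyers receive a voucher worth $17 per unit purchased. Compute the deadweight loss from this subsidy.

Pre-subsidy: 432.5 - 1.25Q = 184/3 + (1/6)Q gives Q* = 262 and P* = 105.
With the rebate, buyers effectively pay Pb = Ps − 17, where Ps is the price sellers receive.
On the curves, Pb = 432.5 - 1.25Q and Ps = 184/3 + (1/6)Q; the wedge Ps − Pb = 17 gives 184/3 + (1/6)Q − (432.5 - 1.25Q) = 17, so Q' = 274.
Then Pb = 432.5 − 1.25·274 = 90 and Ps = 184/3 + (1/6)·274 = 107.
The subsidy expands output by 274 − 262 = 12 past the efficient level; on those units the gap between marginal cost and willingness to pay runs from 0 up to 17.
DWL = ½ × 17 × 12 = 102.

Deadweight loss = $102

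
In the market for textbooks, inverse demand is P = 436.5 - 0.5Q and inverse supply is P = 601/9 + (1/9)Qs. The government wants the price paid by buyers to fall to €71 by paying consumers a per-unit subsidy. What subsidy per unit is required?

At a buyer price of 71, quantity demanded is 873 − 2·71 = 731.
Sellers supply 731 only when they receive Ps = 601/9 + (1/9)·731 = 148.
s = Ps − Pb = 148 − 71 = 77.

Required subsidy s = €77 per unit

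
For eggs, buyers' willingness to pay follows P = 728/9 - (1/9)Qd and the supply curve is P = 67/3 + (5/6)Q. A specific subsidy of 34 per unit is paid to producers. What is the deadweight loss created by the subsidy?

Pre-subsidy: 728/9 - (1/9)Q = 67/3 + (5/6)Q gives Q* = 62 and P* = 74.
With the subsidy, sellers receive Ps = Pb + 34 for each unit, where Pb is the price buyers pay.
On the curves, Pb = 728/9 - (1/9)Q and Ps = 67/3 + (5/6)Q; the wedge Ps − Pb = 34 gives 67/3 + (5/6)Q − (728/9 - (1/9)Q) = 34, so Q' = 98.
Then Pb = 728/9 − (1/9)·98 = 70 and Ps = 67/3 + (5/6)·98 = 104.
The subsidy expands output by 98 − 62 = 36 past the efficient level; on those units the gap between marginal cost and willingness to pay runs from 0 up to 34.
DWL = ½ × 34 × 36 = 612.

Deadweight loss = 612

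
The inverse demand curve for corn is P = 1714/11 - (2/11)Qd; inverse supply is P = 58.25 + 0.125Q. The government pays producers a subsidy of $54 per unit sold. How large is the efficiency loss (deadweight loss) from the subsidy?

Pre-subsidy: 1714/11 - (2/11)Q = 58.25 + 0.125Q gives Q* = 318 and P* = 98.
With the subsidy, sellers receive Ps = Pb + 54 for each unit, where Pb is the price buyers pay.
On the curves, Pb = 1714/11 - (2/11)Q and Ps = 58.25 + 0.125Q; the wedge Ps − Pb = 54 gives 58.25 + 0.125Q − (1714/11 - (2/11)Q) = 54, so Q' = 494.
Then Pb = 1714/11 − (2/11)·494 = 66 and Ps = 58.25 + 0.125·494 = 120.
The subsidy expands output by 494 − 318 = 176 past the efficient level; on those units the gap between marginal cost and willingness to pay runs from 0 up to 54.
DWL = ½ × 54 × 176 = 4752.

Deadweight loss = $4752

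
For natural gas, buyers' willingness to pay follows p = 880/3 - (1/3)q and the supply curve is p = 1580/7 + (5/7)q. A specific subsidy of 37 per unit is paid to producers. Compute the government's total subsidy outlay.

Government cost = 81289/22

Pre-subsidy: 880/3 - (1/3)q = 1580/7 + (5/7)q gives q* = 710/11 and p* = 2990/11.
With the subsidy, sellers receive ps = pb + 37 for each unit, where pb is the price buyers pay.
On the curves, pb = 880/3 - (1/3)q and ps = 1580/7 + (5/7)q; the wedge ps − pb = 37 gives 1580/7 + (5/7)q − (880/3 - (1/3)q) = 37, so q' = 2197/22.
Then pb = 880/3 − (1/3)·(2197/22) = 5721/22 and ps = 1580/7 + (5/7)·(2197/22) = 6535/22.
Government outlay = subsidy × quantity = 37 × 2197/22 = 81289/22.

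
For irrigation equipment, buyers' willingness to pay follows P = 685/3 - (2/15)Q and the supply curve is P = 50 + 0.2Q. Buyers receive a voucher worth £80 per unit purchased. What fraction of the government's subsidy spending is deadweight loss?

DWL / government spending = 24/155

Pre-subsidy: 685/3 - (2/15)Q = 50 + 0.2Q gives Q* = 535 and P* = 157.
With the rebate, buyers effectively pay Pb = Ps − 80, where Ps is the price sellers receive.
On the curves, Pb = 685/3 - (2/15)Q and Ps = 50 + 0.2Q; the wedge Ps − Pb = 80 gives 50 + 0.2Q − (685/3 - (2/15)Q) = 80, so Q' = 775.
Then Pb = 685/3 − (2/15)·775 = 125 and Ps = 50 + 0.2·775 = 205.
ΔCS = ½(535 + 775)(157 − 125) = 20960; ΔPS = ½(535 + 775)(205 − 157) = 31440.
Government spending = 80 × 775 = 62000.
DWL = ½ × 80 × (775 − 535) = 9600; fraction = 9600 / 62000 = 24/155.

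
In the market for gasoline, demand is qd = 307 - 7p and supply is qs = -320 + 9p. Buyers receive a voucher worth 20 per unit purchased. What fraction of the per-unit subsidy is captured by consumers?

Pre-subsidy: 307 - 7p = -320 + 9p gives p* = 39.1875, q* = 32.6875.
With the rebate, buyers effectively pay pb = ps − 20, where ps is the price sellers receive.
Demand in terms of ps becomes qd = 307 − 7(ps − 20) = 447 - 7ps. Setting this equal to supply: 447 - 7ps = -320 + 9ps, so ps = 47.9375.
Buyers pay pb = 47.9375 − 20 = 27.9375; q' = -320 + 9·47.9375 = 111.4375.
Buyers' price falls by p* − pb = 39.1875 − 27.9375 = 11.25; sellers' price rises by ps − p* = 47.9375 − 39.1875 = 8.75.
So consumers capture 11.25/20 = 0.5625 of each unit of subsidy.

Consumer share = 0.5625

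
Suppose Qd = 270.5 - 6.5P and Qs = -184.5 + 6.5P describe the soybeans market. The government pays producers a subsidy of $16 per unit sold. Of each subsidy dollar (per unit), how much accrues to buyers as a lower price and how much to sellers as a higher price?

Pre-subsidy: 270.5 - 6.5P = -184.5 + 6.5P gives P* = 35, Q* = 43.
With the subsidy, sellers receive Ps = Pb + 16 for each unit, where Pb is the price buyers pay.
Supply in terms of Pb becomes Qs = -184.5 + 6.5(Pb + 16) = -80.5 + 6.5Pb. Setting this equal to demand: 270.5 - 6.5Pb = -80.5 + 6.5Pb, so Pb = 27.
Sellers receive Ps = 27 + 16 = 43; Q' = 270.5 − 6.5·27 = 95.
Buyers' price falls by P* − Pb = 35 − 27 = 8; sellers' price rises by Ps − P* = 43 − 35 = 8.

Buyers gain $8 per unit; sellers gain $8 per unit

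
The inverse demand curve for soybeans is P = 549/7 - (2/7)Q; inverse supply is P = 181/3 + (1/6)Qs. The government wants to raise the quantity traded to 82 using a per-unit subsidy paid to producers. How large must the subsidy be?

At Q = 82, from the demand curve buyers pay Pb = 549/7 − (2/7)·82 = 55; from the supply curve sellers need Ps = 181/3 + (1/6)·82 = 74.
The subsidy must fill the gap: s = Ps − Pb = 74 − 55 = 19.

Required subsidy s = 19 per unit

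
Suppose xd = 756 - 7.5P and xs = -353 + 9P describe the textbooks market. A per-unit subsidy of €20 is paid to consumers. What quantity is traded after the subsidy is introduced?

x' = 3671/11

Pre-subsidy: 756 - 7.5P = -353 + 9P gives P* = 2218/33, x* = 2771/11.
With the rebate, buyers effectively pay Pb = Ps − 20, where Ps is the price sellers receive.
Demand in terms of Ps becomes xd = 756 − 7.5(Ps − 20) = 906 - 7.5Ps. Setting this equal to supply: 906 - 7.5Ps = -353 + 9Ps, so Ps = 2518/33.
Buyers pay Pb = 2518/33 − 20 = 1858/33; x' = -353 + 9·(2518/33) = 3671/11.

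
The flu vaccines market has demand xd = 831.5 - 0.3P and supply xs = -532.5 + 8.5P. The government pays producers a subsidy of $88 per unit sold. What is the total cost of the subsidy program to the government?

Pre-subsidy: 831.5 - 0.3P = -532.5 + 8.5P gives P* = 155, x* = 785.
With the subsidy, sellers receive Ps = Pb + 88 for each unit, where Pb is the price buyers pay.
Supply in terms of Pb becomes xs = -532.5 + 8.5(Pb + 88) = 215.5 + 8.5Pb. Setting this equal to demand: 831.5 - 0.3Pb = 215.5 + 8.5Pb, so Pb = 70.
Sellers receive Ps = 70 + 88 = 158; x' = 831.5 − 0.3·70 = 810.5.
Government outlay = subsidy × quantity = 88 × 810.5 = 71324.

Government cost = $71324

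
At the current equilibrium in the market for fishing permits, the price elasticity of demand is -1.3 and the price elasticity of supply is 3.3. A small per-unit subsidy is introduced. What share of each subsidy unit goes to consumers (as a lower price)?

Consumer share = 33/46

For a small subsidy around the equilibrium, the benefit split depends on the relative slopes, which at a point are proportional to the elasticities.
Buyer share = εs/(εs + |εd|) = 3.3/(3.3 + 1.3) = 33/46; seller share = |εd|/(εs + |εd|) = 13/46.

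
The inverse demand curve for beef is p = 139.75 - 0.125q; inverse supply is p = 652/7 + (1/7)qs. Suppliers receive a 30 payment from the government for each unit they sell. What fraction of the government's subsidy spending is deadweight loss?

DWL / government spending = 28/143

Pre-subsidy: 139.75 - 0.125q = 652/7 + (1/7)q gives q* = 174 and p* = 118.
With the subsidy, sellers receive ps = pb + 30 for each unit, where pb is the price buyers pay.
On the curves, pb = 139.75 - 0.125q and ps = 652/7 + (1/7)q; the wedge ps − pb = 30 gives 652/7 + (1/7)q − (139.75 - 0.125q) = 30, so q' = 286.
Then pb = 139.75 − 0.125·286 = 104 and ps = 652/7 + (1/7)·286 = 134.
ΔCS = ½(174 + 286)(118 − 104) = 3220; ΔPS = ½(174 + 286)(134 − 118) = 3680.
Government spending = 30 × 286 = 8580.
DWL = ½ × 30 × (286 − 174) = 1680; fraction = 1680 / 8580 = 28/143.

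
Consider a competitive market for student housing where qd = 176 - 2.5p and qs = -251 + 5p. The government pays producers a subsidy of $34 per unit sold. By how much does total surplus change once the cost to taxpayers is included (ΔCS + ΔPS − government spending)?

Net change in total surplus = -2890/3

Pre-subsidy: 176 - 2.5p = -251 + 5p gives p* = 854/15, q* = 101/3.
With the subsidy, sellers receive ps = pb + 34 for each unit, where pb is the price buyers pay.
Supply in terms of pb becomes qs = -251 + 5(pb + 34) = -81 + 5pb. Setting this equal to demand: 176 - 2.5pb = -81 + 5pb, so pb = 514/15.
Sellers receive ps = 514/15 + 34 = 1024/15; q' = 176 − 2.5·(514/15) = 271/3.
ΔCS = ½(101/3 + 271/3)(854/15 − 514/15) = 4216/3; ΔPS = ½(101/3 + 271/3)(1024/15 − 854/15) = 2108/3.
Government spending = 34 × 271/3 = 9214/3.
Net change = 4216/3 + 2108/3 − 9214/3 = -2890/3. The loss equals the DWL triangle ½·34·170/3.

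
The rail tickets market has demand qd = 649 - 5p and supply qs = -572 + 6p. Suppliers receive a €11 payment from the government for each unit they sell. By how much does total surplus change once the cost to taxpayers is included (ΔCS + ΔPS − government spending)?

Net change in total surplus = -€165

Pre-subsidy: 649 - 5p = -572 + 6p gives p* = 111, q* = 94.
With the subsidy, sellers receive ps = pb + 11 for each unit, where pb is the price buyers pay.
Supply in terms of pb becomes qs = -572 + 6(pb + 11) = -506 + 6pb. Setting this equal to demand: 649 - 5pb = -506 + 6pb, so pb = 105.
Sellers receive ps = 105 + 11 = 116; q' = 649 − 5·105 = 124.
ΔCS = ½(94 + 124)(111 − 105) = 654; ΔPS = ½(94 + 124)(116 − 111) = 545.
Government spending = 11 × 124 = 1364.
Net change = 654 + 545 − 1364 = -165. The loss equals the DWL triangle ½·11·30.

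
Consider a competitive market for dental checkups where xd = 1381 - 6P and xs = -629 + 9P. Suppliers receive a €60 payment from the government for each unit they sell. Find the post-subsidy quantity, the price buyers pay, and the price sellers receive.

x' = 793; buyers pay €98; sellers receive €158

Pre-subsidy: 1381 - 6P = -629 + 9P gives P* = 134, x* = 577.
With the subsidy, sellers receive Ps = Pb + 60 for each unit, where Pb is the price buyers pay.
Supply in terms of Pb becomes xs = -629 + 9(Pb + 60) = -89 + 9Pb. Setting this equal to demand: 1381 - 6Pb = -89 + 9Pb, so Pb = 98.
Sellers receive Ps = 98 + 60 = 158; x' = 1381 − 6·98 = 793.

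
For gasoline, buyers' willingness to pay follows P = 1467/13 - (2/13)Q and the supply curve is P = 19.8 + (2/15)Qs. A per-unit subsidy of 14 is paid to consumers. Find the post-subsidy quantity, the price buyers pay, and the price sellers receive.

Q' = 372.75; buyers pay 55.5; sellers receive 69.5

Pre-subsidy: 1467/13 - (2/13)Q = 19.8 + (2/15)Q gives Q* = 324 and P* = 63.
With the rebate, buyers effectively pay Pb = Ps − 14, where Ps is the price sellers receive.
On the curves, Pb = 1467/13 - (2/13)Q and Ps = 19.8 + (2/15)Q; the wedge Ps − Pb = 14 gives 19.8 + (2/15)Q − (1467/13 - (2/13)Q) = 14, so Q' = 372.75.
Then Pb = 1467/13 − (2/13)·372.75 = 55.5 and Ps = 19.8 + (2/15)·372.75 = 69.5.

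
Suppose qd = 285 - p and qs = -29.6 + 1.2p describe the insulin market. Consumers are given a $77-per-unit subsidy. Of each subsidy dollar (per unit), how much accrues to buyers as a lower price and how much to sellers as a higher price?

Buyers gain $42 per unit; sellers gain $35 per unit

Pre-subsidy: 285 - p = -29.6 + 1.2p gives p* = 143, q* = 142.
With the rebate, buyers effectively pay pb = ps − 77, where ps is the price sellers receive.
Demand in terms of ps becomes qd = 285 − 1(ps − 77) = 362 - ps. Setting this equal to supply: 362 - ps = -29.6 + 1.2ps, so ps = 178.
Buyers pay pb = 178 − 77 = 101; q' = -29.6 + 1.2·178 = 184.
Buyers' price falls by p* − pb = 143 − 101 = 42; sellers' price rises by ps − p* = 178 − 143 = 35.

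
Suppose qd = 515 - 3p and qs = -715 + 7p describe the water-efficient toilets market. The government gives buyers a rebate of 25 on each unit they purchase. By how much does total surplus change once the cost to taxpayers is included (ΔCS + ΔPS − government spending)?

Net change in total surplus = -656.25

Pre-subsidy: 515 - 3p = -715 + 7p gives p* = 123, q* = 146.
With the rebate, buyers effectively pay pb = ps − 25, where ps is the price sellers receive.
Demand in terms of ps becomes qd = 515 − 3(ps − 25) = 590 - 3ps. Setting this equal to supply: 590 - 3ps = -715 + 7ps, so ps = 130.5.
Buyers pay pb = 130.5 − 25 = 105.5; q' = -715 + 7·130.5 = 198.5.
ΔCS = ½(146 + 198.5)(123 − 105.5) = 3014.375; ΔPS = ½(146 + 198.5)(130.5 − 123) = 1291.875.
Government spending = 25 × 198.5 = 4962.5.
Net change = 3014.375 + 1291.875 − 4962.5 = -656.25. The loss equals the DWL triangle ½·25·52.5.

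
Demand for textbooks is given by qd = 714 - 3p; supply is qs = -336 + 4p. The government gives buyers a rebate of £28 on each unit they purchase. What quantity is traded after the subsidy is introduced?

Pre-subsidy: 714 - 3p = -336 + 4p gives p* = 150, q* = 264.
With the rebate, buyers effectively pay pb = ps − 28, where ps is the price sellers receive.
Demand in terms of ps becomes qd = 714 − 3(ps − 28) = 798 - 3ps. Setting this equal to supply: 798 - 3ps = -336 + 4ps, so ps = 162.
Buyers pay pb = 162 − 28 = 134; q' = -336 + 4·162 = 312.

q' = 312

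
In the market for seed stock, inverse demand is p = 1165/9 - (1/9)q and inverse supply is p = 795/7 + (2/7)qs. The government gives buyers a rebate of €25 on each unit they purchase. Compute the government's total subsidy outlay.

Pre-subsidy: 1165/9 - (1/9)q = 795/7 + (2/7)q gives q* = 40 and p* = 125.
With the rebate, buyers effectively pay pb = ps − 25, where ps is the price sellers receive.
On the curves, pb = 1165/9 - (1/9)q and ps = 795/7 + (2/7)q; the wedge ps − pb = 25 gives 795/7 + (2/7)q − (1165/9 - (1/9)q) = 25, so q' = 103.
Then pb = 1165/9 − (1/9)·103 = 118 and ps = 795/7 + (2/7)·103 = 143.
Government outlay = subsidy × quantity = 25 × 103 = 2575.

Government cost = €2575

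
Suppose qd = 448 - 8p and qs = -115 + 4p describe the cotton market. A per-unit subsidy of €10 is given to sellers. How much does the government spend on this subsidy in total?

Government cost = 2980/3

Pre-subsidy: 448 - 8p = -115 + 4p gives p* = 563/12, q* = 218/3.
With the subsidy, sellers receive ps = pb + 10 for each unit, where pb is the price buyers pay.
Supply in terms of pb becomes qs = -115 + 4(pb + 10) = -75 + 4pb. Setting this equal to demand: 448 - 8pb = -75 + 4pb, so pb = 523/12.
Sellers receive ps = 523/12 + 10 = 643/12; q' = 448 − 8·(523/12) = 298/3.
Government outlay = subsidy × quantity = 10 × 298/3 = 2980/3.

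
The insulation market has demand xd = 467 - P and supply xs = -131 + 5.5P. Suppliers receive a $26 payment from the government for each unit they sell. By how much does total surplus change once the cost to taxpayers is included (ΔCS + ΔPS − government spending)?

Pre-subsidy: 467 - P = -131 + 5.5P gives P* = 92, x* = 375.
With the subsidy, sellers receive Ps = Pb + 26 for each unit, where Pb is the price buyers pay.
Supply in terms of Pb becomes xs = -131 + 5.5(Pb + 26) = 12 + 5.5Pb. Setting this equal to demand: 467 - Pb = 12 + 5.5Pb, so Pb = 70.
Sellers receive Ps = 70 + 26 = 96; x' = 467 − 1·70 = 397.
ΔCS = ½(375 + 397)(92 − 70) = 8492; ΔPS = ½(375 + 397)(96 − 92) = 1544.
Government spending = 26 × 397 = 10322.
Net change = 8492 + 1544 − 10322 = -286. The loss equals the DWL triangle ½·26·22.

Net change in total surplus = -$286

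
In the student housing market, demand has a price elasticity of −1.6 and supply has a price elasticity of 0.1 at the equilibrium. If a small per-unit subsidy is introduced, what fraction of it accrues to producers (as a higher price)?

For a small subsidy around the equilibrium, the benefit split depends on the relative slopes, which at a point are proportional to the elasticities.
Buyer share = εs/(εs + |εd|) = 0.1/(0.1 + 1.6) = 1/17; seller share = |εd|/(εs + |εd|) = 16/17.
So producers capture 16/17 of the subsidy.

Producer share = 16/17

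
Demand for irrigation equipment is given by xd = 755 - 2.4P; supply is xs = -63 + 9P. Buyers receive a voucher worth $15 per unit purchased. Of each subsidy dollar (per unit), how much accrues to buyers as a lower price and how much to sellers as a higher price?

Pre-subsidy: 755 - 2.4P = -63 + 9P gives P* = 4090/57, x* = 11073/19.
With the rebate, buyers effectively pay Pb = Ps − 15, where Ps is the price sellers receive.
Demand in terms of Ps becomes xd = 755 − 2.4(Ps − 15) = 791 - 2.4Ps. Setting this equal to supply: 791 - 2.4Ps = -63 + 9Ps, so Ps = 4270/57.
Buyers pay Pb = 4270/57 − 15 = 3415/57; x' = -63 + 9·(4270/57) = 11613/19.
Buyers' price falls by P* − Pb = 4090/57 − 3415/57 = 225/19; sellers' price rises by Ps − P* = 4270/57 − 4090/57 = 60/19.

Buyers gain 225/19 per unit; sellers gain 60/19 per unit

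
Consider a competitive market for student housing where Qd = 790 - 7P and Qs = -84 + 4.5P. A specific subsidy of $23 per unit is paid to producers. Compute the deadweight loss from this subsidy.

Deadweight loss = $724.5

Pre-subsidy: 790 - 7P = -84 + 4.5P gives P* = 76, Q* = 258.
With the subsidy, sellers receive Ps = Pb + 23 for each unit, where Pb is the price buyers pay.
Supply in terms of Pb becomes Qs = -84 + 4.5(Pb + 23) = 19.5 + 4.5Pb. Setting this equal to demand: 790 - 7Pb = 19.5 + 4.5Pb, so Pb = 67.
Sellers receive Ps = 67 + 23 = 90; Q' = 790 − 7·67 = 321.
The subsidy expands output by 321 − 258 = 63 past the efficient level; on those units the gap between marginal cost and willingness to pay runs from 0 up to 23.
DWL = ½ × 23 × 63 = 724.5.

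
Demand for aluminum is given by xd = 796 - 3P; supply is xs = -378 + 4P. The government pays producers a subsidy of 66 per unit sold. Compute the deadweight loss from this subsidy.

Deadweight loss = 26136/7

Pre-subsidy: 796 - 3P = -378 + 4P gives P* = 1174/7, x* = 2050/7.
With the subsidy, sellers receive Ps = Pb + 66 for each unit, where Pb is the price buyers pay.
Supply in terms of Pb becomes xs = -378 + 4(Pb + 66) = -114 + 4Pb. Setting this equal to demand: 796 - 3Pb = -114 + 4Pb, so Pb = 130.
Sellers receive Ps = 130 + 66 = 196; x' = 796 − 3·130 = 406.
The subsidy expands output by 406 − 2050/7 = 792/7 past the efficient level; on those units the gap between marginal cost and willingness to pay runs from 0 up to 66.
DWL = ½ × 66 × 792/7 = 26136/7.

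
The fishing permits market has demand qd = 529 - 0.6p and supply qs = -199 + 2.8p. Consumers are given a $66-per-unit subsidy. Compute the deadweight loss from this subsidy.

Deadweight loss = 91476/85

Pre-subsidy: 529 - 0.6p = -199 + 2.8p gives p* = 3640/17, q* = 6809/17.
With the rebate, buyers effectively pay pb = ps − 66, where ps is the price sellers receive.
Demand in terms of ps becomes qd = 529 − 0.6(ps − 66) = 568.6 - 0.6ps. Setting this equal to supply: 568.6 - 0.6ps = -199 + 2.8ps, so ps = 3838/17.
Buyers pay pb = 3838/17 − 66 = 2716/17; q' = -199 + 2.8·(3838/17) = 36817/85.
The subsidy expands output by 36817/85 − 6809/17 = 2772/85 past the efficient level; on those units the gap between marginal cost and willingness to pay runs from 0 up to 66.
DWL = ½ × 66 × 2772/85 = 91476/85.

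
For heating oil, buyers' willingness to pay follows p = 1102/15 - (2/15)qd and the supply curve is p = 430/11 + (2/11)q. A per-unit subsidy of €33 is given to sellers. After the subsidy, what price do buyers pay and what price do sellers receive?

Buyers pay 1169/26; sellers receive 2027/26

Pre-subsidy: 1102/15 - (2/15)q = 430/11 + (2/11)q gives q* = 1418/13 and p* = 766/13.
With the subsidy, sellers receive ps = pb + 33 for each unit, where pb is the price buyers pay.
On the curves, pb = 1102/15 - (2/15)q and ps = 430/11 + (2/11)q; the wedge ps − pb = 33 gives 430/11 + (2/11)q − (1102/15 - (2/15)q) = 33, so q' = 11117/52.
Then pb = 1102/15 − (2/15)·(11117/52) = 1169/26 and ps = 430/11 + (2/11)·(11117/52) = 2027/26.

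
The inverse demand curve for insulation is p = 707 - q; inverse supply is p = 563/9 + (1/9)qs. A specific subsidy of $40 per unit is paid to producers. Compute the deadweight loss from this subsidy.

Deadweight loss = $720

Pre-subsidy: 707 - q = 563/9 + (1/9)q gives q* = 580 and p* = 127.
With the subsidy, sellers receive ps = pb + 40 for each unit, where pb is the price buyers pay.
On the curves, pb = 707 - q and ps = 563/9 + (1/9)q; the wedge ps − pb = 40 gives 563/9 + (1/9)q − (707 - q) = 40, so q' = 616.
Then pb = 707 − 1·616 = 91 and ps = 563/9 + (1/9)·616 = 131.
The subsidy expands output by 616 − 580 = 36 past the efficient level; on those units the gap between marginal cost and willingness to pay runs from 0 up to 40.
DWL = ½ × 40 × 36 = 720.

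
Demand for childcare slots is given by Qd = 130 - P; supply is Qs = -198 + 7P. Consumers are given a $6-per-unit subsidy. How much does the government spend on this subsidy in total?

Pre-subsidy: 130 - P = -198 + 7P gives P* = 41, Q* = 89.
With the rebate, buyers effectively pay Pb = Ps − 6, where Ps is the price sellers receive.
Demand in terms of Ps becomes Qd = 130 − 1(Ps − 6) = 136 - Ps. Setting this equal to supply: 136 - Ps = -198 + 7Ps, so Ps = 41.75.
Buyers pay Pb = 41.75 − 6 = 35.75; Q' = -198 + 7·41.75 = 94.25.
Government outlay = subsidy × quantity = 6 × 94.25 = 565.5.

Government cost = $565.5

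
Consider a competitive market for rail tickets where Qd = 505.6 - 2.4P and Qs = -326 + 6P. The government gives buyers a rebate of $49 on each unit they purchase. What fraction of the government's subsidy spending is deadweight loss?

DWL / government spending = 21/176

Pre-subsidy: 505.6 - 2.4P = -326 + 6P gives P* = 99, Q* = 268.
With the rebate, buyers effectively pay Pb = Ps − 49, where Ps is the price sellers receive.
Demand in terms of Ps becomes Qd = 505.6 − 2.4(Ps − 49) = 623.2 - 2.4Ps. Setting this equal to supply: 623.2 - 2.4Ps = -326 + 6Ps, so Ps = 113.
Buyers pay Pb = 113 − 49 = 64; Q' = -326 + 6·113 = 352.
ΔCS = ½(268 + 352)(99 − 64) = 10850; ΔPS = ½(268 + 352)(113 − 99) = 4340.
Government spending = 49 × 352 = 17248.
DWL = ½ × 49 × (352 − 268) = 2058; fraction = 2058 / 17248 = 21/176.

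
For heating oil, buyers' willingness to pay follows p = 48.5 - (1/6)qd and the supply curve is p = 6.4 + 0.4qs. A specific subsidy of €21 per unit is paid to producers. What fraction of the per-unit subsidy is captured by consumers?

Consumer share = 5/17

Pre-subsidy: 48.5 - (1/6)q = 6.4 + 0.4q gives q* = 1263/17 and p* = 614/17.
With the subsidy, sellers receive ps = pb + 21 for each unit, where pb is the price buyers pay.
On the curves, pb = 48.5 - (1/6)q and ps = 6.4 + 0.4q; the wedge ps − pb = 21 gives 6.4 + 0.4q − (48.5 - (1/6)q) = 21, so q' = 1893/17.
Then pb = 48.5 − (1/6)·(1893/17) = 509/17 and ps = 6.4 + 0.4·(1893/17) = 866/17.
Buyers' price falls by p* − pb = 614/17 − 509/17 = 105/17; sellers' price rises by ps − p* = 866/17 − 614/17 = 252/17.
So consumers capture (105/17)/21 = 5/17 of each unit of subsidy.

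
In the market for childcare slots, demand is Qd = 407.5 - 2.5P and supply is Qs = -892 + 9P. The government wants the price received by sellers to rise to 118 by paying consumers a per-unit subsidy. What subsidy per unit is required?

At a seller price of 118, quantity supplied is -892 + 9·118 = 170.
Buyers absorb 170 only when they pay Pb with 407.5 − 2.5·Pb = 170, i.e. Pb = 95.
s = Ps − Pb = 118 − 95 = 23.

Required subsidy s = 23 per unit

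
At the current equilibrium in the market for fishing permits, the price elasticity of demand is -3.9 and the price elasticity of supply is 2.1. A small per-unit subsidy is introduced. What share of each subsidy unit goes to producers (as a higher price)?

For a small subsidy around the equilibrium, the benefit split depends on the relative slopes, which at a point are proportional to the elasticities.
Buyer share = εs/(εs + |εd|) = 2.1/(2.1 + 3.9) = 0.35; seller share = |εd|/(εs + |εd|) = 0.65.
So producers capture 0.65 of the subsidy.

Producer share = 0.65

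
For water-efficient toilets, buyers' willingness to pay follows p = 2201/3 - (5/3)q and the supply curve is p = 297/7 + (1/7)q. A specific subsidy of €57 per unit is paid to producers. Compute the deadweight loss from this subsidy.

Pre-subsidy: 2201/3 - (5/3)q = 297/7 + (1/7)q gives q* = 382 and p* = 97.
With the subsidy, sellers receive ps = pb + 57 for each unit, where pb is the price buyers pay.
On the curves, pb = 2201/3 - (5/3)q and ps = 297/7 + (1/7)q; the wedge ps − pb = 57 gives 297/7 + (1/7)q − (2201/3 - (5/3)q) = 57, so q' = 413.5.
Then pb = 2201/3 − (5/3)·413.5 = 44.5 and ps = 297/7 + (1/7)·413.5 = 101.5.
The subsidy expands output by 413.5 − 382 = 31.5 past the efficient level; on those units the gap between marginal cost and willingness to pay runs from 0 up to 57.
DWL = ½ × 57 × 31.5 = 897.75.

Deadweight loss = €897.75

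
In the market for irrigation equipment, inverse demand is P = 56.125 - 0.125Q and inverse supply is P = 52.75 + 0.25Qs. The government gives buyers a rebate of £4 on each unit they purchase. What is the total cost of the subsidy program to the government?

Pre-subsidy: 56.125 - 0.125Q = 52.75 + 0.25Q gives Q* = 9 and P* = 55.
With the rebate, buyers effectively pay Pb = Ps − 4, where Ps is the price sellers receive.
On the curves, Pb = 56.125 - 0.125Q and Ps = 52.75 + 0.25Q; the wedge Ps − Pb = 4 gives 52.75 + 0.25Q − (56.125 - 0.125Q) = 4, so Q' = 59/3.
Then Pb = 56.125 − 0.125·(59/3) = 161/3 and Ps = 52.75 + 0.25·(59/3) = 173/3.
Government outlay = subsidy × quantity = 4 × 59/3 = 236/3.

Government cost = 236/3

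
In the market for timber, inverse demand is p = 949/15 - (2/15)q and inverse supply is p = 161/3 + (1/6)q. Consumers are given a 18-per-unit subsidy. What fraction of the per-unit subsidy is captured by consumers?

Pre-subsidy: 949/15 - (2/15)q = 161/3 + (1/6)q gives q* = 32 and p* = 59.
With the rebate, buyers effectively pay pb = ps − 18, where ps is the price sellers receive.
On the curves, pb = 949/15 - (2/15)q and ps = 161/3 + (1/6)q; the wedge ps − pb = 18 gives 161/3 + (1/6)q − (949/15 - (2/15)q) = 18, so q' = 92.
Then pb = 949/15 − (2/15)·92 = 51 and ps = 161/3 + (1/6)·92 = 69.
Buyers' price falls by p* − pb = 59 − 51 = 8; sellers' price rises by ps − p* = 69 − 59 = 10.
So consumers capture 8/18 = 4/9 of each unit of subsidy.

Consumer share = 4/9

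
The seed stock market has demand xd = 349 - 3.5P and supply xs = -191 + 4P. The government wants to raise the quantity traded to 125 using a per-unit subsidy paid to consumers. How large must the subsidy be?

Required subsidy s = 15 per unit

At x = 125, invert demand for the buyer price: Pb = (349 − 125)/3.5 = 64; invert supply for the seller price: Ps = (125 − (-191))/4 = 79.
The subsidy must fill the gap: s = Ps − Pb = 79 − 64 = 15.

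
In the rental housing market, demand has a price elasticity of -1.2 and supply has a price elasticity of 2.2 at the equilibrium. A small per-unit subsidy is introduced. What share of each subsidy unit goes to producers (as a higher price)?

Producer share = 6/17

For a small subsidy around the equilibrium, the benefit split depends on the relative slopes, which at a point are proportional to the elasticities.
Buyer share = εs/(εs + |εd|) = 2.2/(2.2 + 1.2) = 11/17; seller share = |εd|/(εs + |εd|) = 6/17.
So producers capture 6/17 of the subsidy.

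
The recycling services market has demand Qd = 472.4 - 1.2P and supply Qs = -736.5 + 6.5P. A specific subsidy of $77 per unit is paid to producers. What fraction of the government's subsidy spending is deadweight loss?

DWL / government spending = 39/362

Pre-subsidy: 472.4 - 1.2P = -736.5 + 6.5P gives P* = 157, Q* = 284.
With the subsidy, sellers receive Ps = Pb + 77 for each unit, where Pb is the price buyers pay.
Supply in terms of Pb becomes Qs = -736.5 + 6.5(Pb + 77) = -236 + 6.5Pb. Setting this equal to demand: 472.4 - 1.2Pb = -236 + 6.5Pb, so Pb = 92.
Sellers receive Ps = 92 + 77 = 169; Q' = 472.4 − 1.2·92 = 362.
ΔCS = ½(284 + 362)(157 − 92) = 20995; ΔPS = ½(284 + 362)(169 − 157) = 3876.
Government spending = 77 × 362 = 27874.
DWL = ½ × 77 × (362 − 284) = 3003; fraction = 3003 / 27874 = 39/362.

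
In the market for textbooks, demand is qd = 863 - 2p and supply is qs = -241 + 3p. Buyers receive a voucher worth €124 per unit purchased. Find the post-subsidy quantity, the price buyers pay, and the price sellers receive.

Pre-subsidy: 863 - 2p = -241 + 3p gives p* = 220.8, q* = 421.4.
With the rebate, buyers effectively pay pb = ps − 124, where ps is the price sellers receive.
Demand in terms of ps becomes qd = 863 − 2(ps − 124) = 1111 - 2ps. Setting this equal to supply: 1111 - 2ps = -241 + 3ps, so ps = 270.4.
Buyers pay pb = 270.4 − 124 = 146.4; q' = -241 + 3·270.4 = 570.2.

q' = 570.2; buyers pay €146.4; sellers receive €270.4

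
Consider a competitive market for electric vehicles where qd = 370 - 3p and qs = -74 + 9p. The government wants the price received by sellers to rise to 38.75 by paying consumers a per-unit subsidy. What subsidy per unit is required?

Required subsidy s = 7 per unit

At a seller price of 38.75, quantity supplied is -74 + 9·38.75 = 274.75.
Buyers absorb 274.75 only when they pay pb with 370 − 3·pb = 274.75, i.e. pb = 31.75.
s = ps − pb = 38.75 − 31.75 = 7.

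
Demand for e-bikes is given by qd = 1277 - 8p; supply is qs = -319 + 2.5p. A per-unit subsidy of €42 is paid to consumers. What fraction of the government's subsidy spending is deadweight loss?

DWL / government spending = 40/141

Pre-subsidy: 1277 - 8p = -319 + 2.5p gives p* = 152, q* = 61.
With the rebate, buyers effectively pay pb = ps − 42, where ps is the price sellers receive.
Demand in terms of ps becomes qd = 1277 − 8(ps − 42) = 1613 - 8ps. Setting this equal to supply: 1613 - 8ps = -319 + 2.5ps, so ps = 184.
Buyers pay pb = 184 − 42 = 142; q' = -319 + 2.5·184 = 141.
ΔCS = ½(61 + 141)(152 − 142) = 1010; ΔPS = ½(61 + 141)(184 − 152) = 3232.
Government spending = 42 × 141 = 5922.
DWL = ½ × 42 × (141 − 61) = 1680; fraction = 1680 / 5922 = 40/141.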